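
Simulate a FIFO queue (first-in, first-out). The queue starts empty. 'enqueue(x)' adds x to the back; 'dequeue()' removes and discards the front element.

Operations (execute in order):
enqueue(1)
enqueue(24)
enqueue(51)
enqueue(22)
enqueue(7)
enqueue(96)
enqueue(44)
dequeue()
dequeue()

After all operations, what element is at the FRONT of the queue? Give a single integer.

enqueue(1): queue = [1]
enqueue(24): queue = [1, 24]
enqueue(51): queue = [1, 24, 51]
enqueue(22): queue = [1, 24, 51, 22]
enqueue(7): queue = [1, 24, 51, 22, 7]
enqueue(96): queue = [1, 24, 51, 22, 7, 96]
enqueue(44): queue = [1, 24, 51, 22, 7, 96, 44]
dequeue(): queue = [24, 51, 22, 7, 96, 44]
dequeue(): queue = [51, 22, 7, 96, 44]

Answer: 51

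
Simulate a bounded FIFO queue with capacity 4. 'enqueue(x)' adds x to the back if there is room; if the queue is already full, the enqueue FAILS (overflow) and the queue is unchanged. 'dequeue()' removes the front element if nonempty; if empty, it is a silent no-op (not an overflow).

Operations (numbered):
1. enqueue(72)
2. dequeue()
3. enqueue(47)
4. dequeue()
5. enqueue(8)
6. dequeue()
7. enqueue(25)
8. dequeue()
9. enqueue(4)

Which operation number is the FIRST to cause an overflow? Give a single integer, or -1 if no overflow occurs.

1. enqueue(72): size=1
2. dequeue(): size=0
3. enqueue(47): size=1
4. dequeue(): size=0
5. enqueue(8): size=1
6. dequeue(): size=0
7. enqueue(25): size=1
8. dequeue(): size=0
9. enqueue(4): size=1

Answer: -1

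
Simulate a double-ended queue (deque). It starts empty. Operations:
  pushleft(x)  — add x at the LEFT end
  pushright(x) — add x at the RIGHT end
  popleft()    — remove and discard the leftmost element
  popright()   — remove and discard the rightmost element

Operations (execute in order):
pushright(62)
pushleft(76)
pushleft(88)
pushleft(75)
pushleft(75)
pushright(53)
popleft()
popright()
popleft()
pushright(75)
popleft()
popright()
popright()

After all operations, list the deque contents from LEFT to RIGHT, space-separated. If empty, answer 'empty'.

Answer: 76

Derivation:
pushright(62): [62]
pushleft(76): [76, 62]
pushleft(88): [88, 76, 62]
pushleft(75): [75, 88, 76, 62]
pushleft(75): [75, 75, 88, 76, 62]
pushright(53): [75, 75, 88, 76, 62, 53]
popleft(): [75, 88, 76, 62, 53]
popright(): [75, 88, 76, 62]
popleft(): [88, 76, 62]
pushright(75): [88, 76, 62, 75]
popleft(): [76, 62, 75]
popright(): [76, 62]
popright(): [76]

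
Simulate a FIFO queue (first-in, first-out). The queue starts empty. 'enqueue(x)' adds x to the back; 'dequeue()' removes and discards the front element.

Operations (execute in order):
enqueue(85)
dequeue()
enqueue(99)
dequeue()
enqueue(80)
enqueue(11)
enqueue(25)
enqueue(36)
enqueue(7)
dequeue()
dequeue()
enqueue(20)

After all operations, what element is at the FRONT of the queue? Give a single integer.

Answer: 25

Derivation:
enqueue(85): queue = [85]
dequeue(): queue = []
enqueue(99): queue = [99]
dequeue(): queue = []
enqueue(80): queue = [80]
enqueue(11): queue = [80, 11]
enqueue(25): queue = [80, 11, 25]
enqueue(36): queue = [80, 11, 25, 36]
enqueue(7): queue = [80, 11, 25, 36, 7]
dequeue(): queue = [11, 25, 36, 7]
dequeue(): queue = [25, 36, 7]
enqueue(20): queue = [25, 36, 7, 20]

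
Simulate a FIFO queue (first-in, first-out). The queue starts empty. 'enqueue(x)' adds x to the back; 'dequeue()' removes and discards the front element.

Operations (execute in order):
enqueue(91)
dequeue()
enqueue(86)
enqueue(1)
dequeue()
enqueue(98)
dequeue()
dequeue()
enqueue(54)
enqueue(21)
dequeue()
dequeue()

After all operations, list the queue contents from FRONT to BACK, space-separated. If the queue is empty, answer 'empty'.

Answer: empty

Derivation:
enqueue(91): [91]
dequeue(): []
enqueue(86): [86]
enqueue(1): [86, 1]
dequeue(): [1]
enqueue(98): [1, 98]
dequeue(): [98]
dequeue(): []
enqueue(54): [54]
enqueue(21): [54, 21]
dequeue(): [21]
dequeue(): []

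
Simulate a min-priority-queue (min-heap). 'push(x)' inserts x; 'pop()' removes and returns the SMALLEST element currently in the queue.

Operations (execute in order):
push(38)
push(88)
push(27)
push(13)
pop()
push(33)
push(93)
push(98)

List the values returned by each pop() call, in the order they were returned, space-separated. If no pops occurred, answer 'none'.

Answer: 13

Derivation:
push(38): heap contents = [38]
push(88): heap contents = [38, 88]
push(27): heap contents = [27, 38, 88]
push(13): heap contents = [13, 27, 38, 88]
pop() → 13: heap contents = [27, 38, 88]
push(33): heap contents = [27, 33, 38, 88]
push(93): heap contents = [27, 33, 38, 88, 93]
push(98): heap contents = [27, 33, 38, 88, 93, 98]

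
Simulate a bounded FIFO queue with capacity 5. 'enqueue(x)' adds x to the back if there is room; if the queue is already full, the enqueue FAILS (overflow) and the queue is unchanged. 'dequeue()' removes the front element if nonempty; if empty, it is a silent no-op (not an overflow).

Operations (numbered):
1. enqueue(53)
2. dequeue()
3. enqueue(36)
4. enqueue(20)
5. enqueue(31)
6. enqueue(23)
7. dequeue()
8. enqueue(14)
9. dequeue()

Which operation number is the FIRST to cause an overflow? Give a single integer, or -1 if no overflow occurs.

1. enqueue(53): size=1
2. dequeue(): size=0
3. enqueue(36): size=1
4. enqueue(20): size=2
5. enqueue(31): size=3
6. enqueue(23): size=4
7. dequeue(): size=3
8. enqueue(14): size=4
9. dequeue(): size=3

Answer: -1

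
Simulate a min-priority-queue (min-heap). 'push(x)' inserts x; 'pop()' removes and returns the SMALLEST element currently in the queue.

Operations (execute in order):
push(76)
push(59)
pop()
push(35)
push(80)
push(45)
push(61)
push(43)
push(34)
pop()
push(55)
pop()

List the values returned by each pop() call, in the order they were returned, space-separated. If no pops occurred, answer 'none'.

Answer: 59 34 35

Derivation:
push(76): heap contents = [76]
push(59): heap contents = [59, 76]
pop() → 59: heap contents = [76]
push(35): heap contents = [35, 76]
push(80): heap contents = [35, 76, 80]
push(45): heap contents = [35, 45, 76, 80]
push(61): heap contents = [35, 45, 61, 76, 80]
push(43): heap contents = [35, 43, 45, 61, 76, 80]
push(34): heap contents = [34, 35, 43, 45, 61, 76, 80]
pop() → 34: heap contents = [35, 43, 45, 61, 76, 80]
push(55): heap contents = [35, 43, 45, 55, 61, 76, 80]
pop() → 35: heap contents = [43, 45, 55, 61, 76, 80]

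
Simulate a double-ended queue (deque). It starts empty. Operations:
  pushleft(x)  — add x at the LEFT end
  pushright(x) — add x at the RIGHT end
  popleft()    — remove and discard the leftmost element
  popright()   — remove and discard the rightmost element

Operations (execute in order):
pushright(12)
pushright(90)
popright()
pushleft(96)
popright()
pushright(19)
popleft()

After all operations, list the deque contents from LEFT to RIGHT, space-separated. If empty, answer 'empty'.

pushright(12): [12]
pushright(90): [12, 90]
popright(): [12]
pushleft(96): [96, 12]
popright(): [96]
pushright(19): [96, 19]
popleft(): [19]

Answer: 19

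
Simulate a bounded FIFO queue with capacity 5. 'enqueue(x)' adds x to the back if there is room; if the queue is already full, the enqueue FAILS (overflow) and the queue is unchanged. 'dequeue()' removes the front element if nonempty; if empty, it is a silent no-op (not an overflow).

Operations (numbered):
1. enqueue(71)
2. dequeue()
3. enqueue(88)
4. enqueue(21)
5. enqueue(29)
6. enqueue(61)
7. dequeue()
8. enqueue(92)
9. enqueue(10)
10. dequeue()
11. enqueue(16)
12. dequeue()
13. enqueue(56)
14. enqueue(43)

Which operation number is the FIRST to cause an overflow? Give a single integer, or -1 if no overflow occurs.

1. enqueue(71): size=1
2. dequeue(): size=0
3. enqueue(88): size=1
4. enqueue(21): size=2
5. enqueue(29): size=3
6. enqueue(61): size=4
7. dequeue(): size=3
8. enqueue(92): size=4
9. enqueue(10): size=5
10. dequeue(): size=4
11. enqueue(16): size=5
12. dequeue(): size=4
13. enqueue(56): size=5
14. enqueue(43): size=5=cap → OVERFLOW (fail)

Answer: 14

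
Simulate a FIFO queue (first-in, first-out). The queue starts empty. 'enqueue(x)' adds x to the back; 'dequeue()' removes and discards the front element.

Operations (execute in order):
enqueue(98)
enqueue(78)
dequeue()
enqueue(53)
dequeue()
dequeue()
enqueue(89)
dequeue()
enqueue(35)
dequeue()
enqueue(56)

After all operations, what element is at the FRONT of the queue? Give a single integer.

enqueue(98): queue = [98]
enqueue(78): queue = [98, 78]
dequeue(): queue = [78]
enqueue(53): queue = [78, 53]
dequeue(): queue = [53]
dequeue(): queue = []
enqueue(89): queue = [89]
dequeue(): queue = []
enqueue(35): queue = [35]
dequeue(): queue = []
enqueue(56): queue = [56]

Answer: 56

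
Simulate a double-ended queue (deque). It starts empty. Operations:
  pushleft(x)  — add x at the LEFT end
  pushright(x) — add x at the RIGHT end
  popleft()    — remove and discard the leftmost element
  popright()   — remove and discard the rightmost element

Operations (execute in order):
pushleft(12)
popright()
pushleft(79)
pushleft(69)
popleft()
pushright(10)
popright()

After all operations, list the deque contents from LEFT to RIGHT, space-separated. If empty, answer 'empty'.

Answer: 79

Derivation:
pushleft(12): [12]
popright(): []
pushleft(79): [79]
pushleft(69): [69, 79]
popleft(): [79]
pushright(10): [79, 10]
popright(): [79]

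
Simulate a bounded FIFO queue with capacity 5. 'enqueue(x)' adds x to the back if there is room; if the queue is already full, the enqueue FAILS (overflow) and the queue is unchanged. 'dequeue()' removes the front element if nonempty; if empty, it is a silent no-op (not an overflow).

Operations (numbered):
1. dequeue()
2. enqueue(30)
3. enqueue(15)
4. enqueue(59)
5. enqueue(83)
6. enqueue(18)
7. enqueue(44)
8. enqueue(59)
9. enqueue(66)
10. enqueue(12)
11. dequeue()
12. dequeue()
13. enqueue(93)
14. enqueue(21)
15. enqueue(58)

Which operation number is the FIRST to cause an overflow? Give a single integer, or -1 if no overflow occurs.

1. dequeue(): empty, no-op, size=0
2. enqueue(30): size=1
3. enqueue(15): size=2
4. enqueue(59): size=3
5. enqueue(83): size=4
6. enqueue(18): size=5
7. enqueue(44): size=5=cap → OVERFLOW (fail)
8. enqueue(59): size=5=cap → OVERFLOW (fail)
9. enqueue(66): size=5=cap → OVERFLOW (fail)
10. enqueue(12): size=5=cap → OVERFLOW (fail)
11. dequeue(): size=4
12. dequeue(): size=3
13. enqueue(93): size=4
14. enqueue(21): size=5
15. enqueue(58): size=5=cap → OVERFLOW (fail)

Answer: 7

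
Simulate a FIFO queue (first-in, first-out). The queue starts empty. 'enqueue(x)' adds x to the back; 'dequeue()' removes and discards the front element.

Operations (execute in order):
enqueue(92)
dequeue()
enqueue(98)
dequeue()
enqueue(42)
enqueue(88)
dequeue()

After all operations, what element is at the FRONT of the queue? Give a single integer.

Answer: 88

Derivation:
enqueue(92): queue = [92]
dequeue(): queue = []
enqueue(98): queue = [98]
dequeue(): queue = []
enqueue(42): queue = [42]
enqueue(88): queue = [42, 88]
dequeue(): queue = [88]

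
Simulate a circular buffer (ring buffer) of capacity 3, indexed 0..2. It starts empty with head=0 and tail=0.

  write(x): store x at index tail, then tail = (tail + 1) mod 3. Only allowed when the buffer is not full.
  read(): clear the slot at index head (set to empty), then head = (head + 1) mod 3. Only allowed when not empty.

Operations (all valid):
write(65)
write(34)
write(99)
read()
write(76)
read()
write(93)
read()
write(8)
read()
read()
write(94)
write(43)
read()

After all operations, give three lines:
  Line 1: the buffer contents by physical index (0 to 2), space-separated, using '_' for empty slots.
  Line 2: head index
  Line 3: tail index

Answer: 94 43 _
0
2

Derivation:
write(65): buf=[65 _ _], head=0, tail=1, size=1
write(34): buf=[65 34 _], head=0, tail=2, size=2
write(99): buf=[65 34 99], head=0, tail=0, size=3
read(): buf=[_ 34 99], head=1, tail=0, size=2
write(76): buf=[76 34 99], head=1, tail=1, size=3
read(): buf=[76 _ 99], head=2, tail=1, size=2
write(93): buf=[76 93 99], head=2, tail=2, size=3
read(): buf=[76 93 _], head=0, tail=2, size=2
write(8): buf=[76 93 8], head=0, tail=0, size=3
read(): buf=[_ 93 8], head=1, tail=0, size=2
read(): buf=[_ _ 8], head=2, tail=0, size=1
write(94): buf=[94 _ 8], head=2, tail=1, size=2
write(43): buf=[94 43 8], head=2, tail=2, size=3
read(): buf=[94 43 _], head=0, tail=2, size=2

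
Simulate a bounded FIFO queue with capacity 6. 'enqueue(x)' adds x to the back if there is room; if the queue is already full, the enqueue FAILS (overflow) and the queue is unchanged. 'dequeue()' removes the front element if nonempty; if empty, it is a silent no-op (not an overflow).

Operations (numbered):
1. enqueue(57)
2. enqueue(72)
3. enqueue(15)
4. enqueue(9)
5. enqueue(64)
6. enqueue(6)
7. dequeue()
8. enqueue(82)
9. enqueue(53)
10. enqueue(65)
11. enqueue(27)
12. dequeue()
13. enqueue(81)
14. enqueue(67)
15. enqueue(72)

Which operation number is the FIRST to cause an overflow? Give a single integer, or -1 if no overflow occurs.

Answer: 9

Derivation:
1. enqueue(57): size=1
2. enqueue(72): size=2
3. enqueue(15): size=3
4. enqueue(9): size=4
5. enqueue(64): size=5
6. enqueue(6): size=6
7. dequeue(): size=5
8. enqueue(82): size=6
9. enqueue(53): size=6=cap → OVERFLOW (fail)
10. enqueue(65): size=6=cap → OVERFLOW (fail)
11. enqueue(27): size=6=cap → OVERFLOW (fail)
12. dequeue(): size=5
13. enqueue(81): size=6
14. enqueue(67): size=6=cap → OVERFLOW (fail)
15. enqueue(72): size=6=cap → OVERFLOW (fail)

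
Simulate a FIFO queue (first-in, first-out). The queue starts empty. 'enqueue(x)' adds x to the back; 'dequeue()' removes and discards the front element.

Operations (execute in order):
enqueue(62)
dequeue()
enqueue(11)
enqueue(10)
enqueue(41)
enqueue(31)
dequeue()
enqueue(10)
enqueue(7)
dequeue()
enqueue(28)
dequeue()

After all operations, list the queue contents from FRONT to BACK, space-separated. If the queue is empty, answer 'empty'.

enqueue(62): [62]
dequeue(): []
enqueue(11): [11]
enqueue(10): [11, 10]
enqueue(41): [11, 10, 41]
enqueue(31): [11, 10, 41, 31]
dequeue(): [10, 41, 31]
enqueue(10): [10, 41, 31, 10]
enqueue(7): [10, 41, 31, 10, 7]
dequeue(): [41, 31, 10, 7]
enqueue(28): [41, 31, 10, 7, 28]
dequeue(): [31, 10, 7, 28]

Answer: 31 10 7 28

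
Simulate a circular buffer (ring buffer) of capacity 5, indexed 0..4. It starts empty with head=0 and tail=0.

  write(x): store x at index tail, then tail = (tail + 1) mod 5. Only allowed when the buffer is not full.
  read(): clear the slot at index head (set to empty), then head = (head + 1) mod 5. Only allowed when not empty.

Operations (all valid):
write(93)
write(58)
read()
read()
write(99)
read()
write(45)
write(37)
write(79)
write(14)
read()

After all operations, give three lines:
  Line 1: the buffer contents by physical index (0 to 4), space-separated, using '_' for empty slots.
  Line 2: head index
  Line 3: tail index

write(93): buf=[93 _ _ _ _], head=0, tail=1, size=1
write(58): buf=[93 58 _ _ _], head=0, tail=2, size=2
read(): buf=[_ 58 _ _ _], head=1, tail=2, size=1
read(): buf=[_ _ _ _ _], head=2, tail=2, size=0
write(99): buf=[_ _ 99 _ _], head=2, tail=3, size=1
read(): buf=[_ _ _ _ _], head=3, tail=3, size=0
write(45): buf=[_ _ _ 45 _], head=3, tail=4, size=1
write(37): buf=[_ _ _ 45 37], head=3, tail=0, size=2
write(79): buf=[79 _ _ 45 37], head=3, tail=1, size=3
write(14): buf=[79 14 _ 45 37], head=3, tail=2, size=4
read(): buf=[79 14 _ _ 37], head=4, tail=2, size=3

Answer: 79 14 _ _ 37
4
2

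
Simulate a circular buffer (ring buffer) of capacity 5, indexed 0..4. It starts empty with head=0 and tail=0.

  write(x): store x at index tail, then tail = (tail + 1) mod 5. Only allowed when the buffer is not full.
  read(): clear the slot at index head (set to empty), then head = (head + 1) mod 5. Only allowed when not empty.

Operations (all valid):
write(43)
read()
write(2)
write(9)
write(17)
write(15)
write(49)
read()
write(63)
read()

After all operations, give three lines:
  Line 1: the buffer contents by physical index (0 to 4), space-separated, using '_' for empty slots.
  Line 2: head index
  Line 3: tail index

Answer: 49 63 _ 17 15
3
2

Derivation:
write(43): buf=[43 _ _ _ _], head=0, tail=1, size=1
read(): buf=[_ _ _ _ _], head=1, tail=1, size=0
write(2): buf=[_ 2 _ _ _], head=1, tail=2, size=1
write(9): buf=[_ 2 9 _ _], head=1, tail=3, size=2
write(17): buf=[_ 2 9 17 _], head=1, tail=4, size=3
write(15): buf=[_ 2 9 17 15], head=1, tail=0, size=4
write(49): buf=[49 2 9 17 15], head=1, tail=1, size=5
read(): buf=[49 _ 9 17 15], head=2, tail=1, size=4
write(63): buf=[49 63 9 17 15], head=2, tail=2, size=5
read(): buf=[49 63 _ 17 15], head=3, tail=2, size=4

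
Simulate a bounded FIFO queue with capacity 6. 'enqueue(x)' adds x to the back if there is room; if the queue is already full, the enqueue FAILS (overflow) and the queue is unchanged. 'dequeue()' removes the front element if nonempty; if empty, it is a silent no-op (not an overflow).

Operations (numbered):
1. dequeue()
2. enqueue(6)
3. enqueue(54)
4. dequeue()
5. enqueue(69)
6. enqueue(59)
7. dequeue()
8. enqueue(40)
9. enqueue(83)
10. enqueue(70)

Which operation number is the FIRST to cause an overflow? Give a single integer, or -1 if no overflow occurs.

Answer: -1

Derivation:
1. dequeue(): empty, no-op, size=0
2. enqueue(6): size=1
3. enqueue(54): size=2
4. dequeue(): size=1
5. enqueue(69): size=2
6. enqueue(59): size=3
7. dequeue(): size=2
8. enqueue(40): size=3
9. enqueue(83): size=4
10. enqueue(70): size=5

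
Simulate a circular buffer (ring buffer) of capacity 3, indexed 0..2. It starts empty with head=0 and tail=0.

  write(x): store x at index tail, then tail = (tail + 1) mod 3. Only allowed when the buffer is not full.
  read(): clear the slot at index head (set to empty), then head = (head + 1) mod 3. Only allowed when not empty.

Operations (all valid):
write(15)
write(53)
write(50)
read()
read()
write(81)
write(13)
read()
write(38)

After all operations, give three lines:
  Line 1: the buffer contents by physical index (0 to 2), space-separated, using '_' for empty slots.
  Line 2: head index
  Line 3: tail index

write(15): buf=[15 _ _], head=0, tail=1, size=1
write(53): buf=[15 53 _], head=0, tail=2, size=2
write(50): buf=[15 53 50], head=0, tail=0, size=3
read(): buf=[_ 53 50], head=1, tail=0, size=2
read(): buf=[_ _ 50], head=2, tail=0, size=1
write(81): buf=[81 _ 50], head=2, tail=1, size=2
write(13): buf=[81 13 50], head=2, tail=2, size=3
read(): buf=[81 13 _], head=0, tail=2, size=2
write(38): buf=[81 13 38], head=0, tail=0, size=3

Answer: 81 13 38
0
0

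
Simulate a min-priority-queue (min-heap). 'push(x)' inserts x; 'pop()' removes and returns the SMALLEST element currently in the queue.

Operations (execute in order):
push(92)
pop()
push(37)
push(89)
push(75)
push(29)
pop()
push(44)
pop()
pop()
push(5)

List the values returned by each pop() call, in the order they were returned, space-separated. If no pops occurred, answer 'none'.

push(92): heap contents = [92]
pop() → 92: heap contents = []
push(37): heap contents = [37]
push(89): heap contents = [37, 89]
push(75): heap contents = [37, 75, 89]
push(29): heap contents = [29, 37, 75, 89]
pop() → 29: heap contents = [37, 75, 89]
push(44): heap contents = [37, 44, 75, 89]
pop() → 37: heap contents = [44, 75, 89]
pop() → 44: heap contents = [75, 89]
push(5): heap contents = [5, 75, 89]

Answer: 92 29 37 44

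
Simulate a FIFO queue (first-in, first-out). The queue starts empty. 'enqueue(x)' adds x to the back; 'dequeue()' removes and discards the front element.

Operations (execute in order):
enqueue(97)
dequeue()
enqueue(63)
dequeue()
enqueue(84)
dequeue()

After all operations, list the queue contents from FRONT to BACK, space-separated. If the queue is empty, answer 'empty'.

enqueue(97): [97]
dequeue(): []
enqueue(63): [63]
dequeue(): []
enqueue(84): [84]
dequeue(): []

Answer: empty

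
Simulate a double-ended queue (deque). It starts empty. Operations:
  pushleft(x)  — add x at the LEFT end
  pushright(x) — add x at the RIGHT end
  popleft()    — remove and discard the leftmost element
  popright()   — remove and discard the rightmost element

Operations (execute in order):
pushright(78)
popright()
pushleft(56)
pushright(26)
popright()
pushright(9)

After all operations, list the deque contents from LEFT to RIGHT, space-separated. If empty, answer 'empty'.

Answer: 56 9

Derivation:
pushright(78): [78]
popright(): []
pushleft(56): [56]
pushright(26): [56, 26]
popright(): [56]
pushright(9): [56, 9]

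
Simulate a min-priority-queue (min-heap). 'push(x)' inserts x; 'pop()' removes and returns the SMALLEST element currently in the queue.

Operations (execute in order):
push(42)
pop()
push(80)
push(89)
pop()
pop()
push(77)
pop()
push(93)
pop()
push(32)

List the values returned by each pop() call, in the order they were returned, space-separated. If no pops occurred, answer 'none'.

Answer: 42 80 89 77 93

Derivation:
push(42): heap contents = [42]
pop() → 42: heap contents = []
push(80): heap contents = [80]
push(89): heap contents = [80, 89]
pop() → 80: heap contents = [89]
pop() → 89: heap contents = []
push(77): heap contents = [77]
pop() → 77: heap contents = []
push(93): heap contents = [93]
pop() → 93: heap contents = []
push(32): heap contents = [32]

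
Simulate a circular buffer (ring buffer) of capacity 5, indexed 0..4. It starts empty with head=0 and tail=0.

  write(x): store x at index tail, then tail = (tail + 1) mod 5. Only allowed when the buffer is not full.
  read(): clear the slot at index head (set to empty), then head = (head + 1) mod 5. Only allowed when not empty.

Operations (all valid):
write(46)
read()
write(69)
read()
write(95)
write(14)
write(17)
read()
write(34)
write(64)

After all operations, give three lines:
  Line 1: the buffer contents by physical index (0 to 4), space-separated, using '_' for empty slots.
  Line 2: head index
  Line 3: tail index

write(46): buf=[46 _ _ _ _], head=0, tail=1, size=1
read(): buf=[_ _ _ _ _], head=1, tail=1, size=0
write(69): buf=[_ 69 _ _ _], head=1, tail=2, size=1
read(): buf=[_ _ _ _ _], head=2, tail=2, size=0
write(95): buf=[_ _ 95 _ _], head=2, tail=3, size=1
write(14): buf=[_ _ 95 14 _], head=2, tail=4, size=2
write(17): buf=[_ _ 95 14 17], head=2, tail=0, size=3
read(): buf=[_ _ _ 14 17], head=3, tail=0, size=2
write(34): buf=[34 _ _ 14 17], head=3, tail=1, size=3
write(64): buf=[34 64 _ 14 17], head=3, tail=2, size=4

Answer: 34 64 _ 14 17
3
2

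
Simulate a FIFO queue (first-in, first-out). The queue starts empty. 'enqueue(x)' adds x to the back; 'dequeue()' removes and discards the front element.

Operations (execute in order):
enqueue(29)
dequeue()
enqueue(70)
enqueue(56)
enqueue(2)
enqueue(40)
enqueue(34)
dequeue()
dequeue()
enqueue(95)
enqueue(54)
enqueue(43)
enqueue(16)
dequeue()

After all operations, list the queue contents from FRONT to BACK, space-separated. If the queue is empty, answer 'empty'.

Answer: 40 34 95 54 43 16

Derivation:
enqueue(29): [29]
dequeue(): []
enqueue(70): [70]
enqueue(56): [70, 56]
enqueue(2): [70, 56, 2]
enqueue(40): [70, 56, 2, 40]
enqueue(34): [70, 56, 2, 40, 34]
dequeue(): [56, 2, 40, 34]
dequeue(): [2, 40, 34]
enqueue(95): [2, 40, 34, 95]
enqueue(54): [2, 40, 34, 95, 54]
enqueue(43): [2, 40, 34, 95, 54, 43]
enqueue(16): [2, 40, 34, 95, 54, 43, 16]
dequeue(): [40, 34, 95, 54, 43, 16]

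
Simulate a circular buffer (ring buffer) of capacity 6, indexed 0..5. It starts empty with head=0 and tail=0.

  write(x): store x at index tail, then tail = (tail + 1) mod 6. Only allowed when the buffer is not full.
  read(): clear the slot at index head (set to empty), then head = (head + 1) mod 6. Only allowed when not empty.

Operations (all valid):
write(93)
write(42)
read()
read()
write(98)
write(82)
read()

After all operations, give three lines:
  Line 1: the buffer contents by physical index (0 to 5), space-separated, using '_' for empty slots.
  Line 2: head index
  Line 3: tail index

write(93): buf=[93 _ _ _ _ _], head=0, tail=1, size=1
write(42): buf=[93 42 _ _ _ _], head=0, tail=2, size=2
read(): buf=[_ 42 _ _ _ _], head=1, tail=2, size=1
read(): buf=[_ _ _ _ _ _], head=2, tail=2, size=0
write(98): buf=[_ _ 98 _ _ _], head=2, tail=3, size=1
write(82): buf=[_ _ 98 82 _ _], head=2, tail=4, size=2
read(): buf=[_ _ _ 82 _ _], head=3, tail=4, size=1

Answer: _ _ _ 82 _ _
3
4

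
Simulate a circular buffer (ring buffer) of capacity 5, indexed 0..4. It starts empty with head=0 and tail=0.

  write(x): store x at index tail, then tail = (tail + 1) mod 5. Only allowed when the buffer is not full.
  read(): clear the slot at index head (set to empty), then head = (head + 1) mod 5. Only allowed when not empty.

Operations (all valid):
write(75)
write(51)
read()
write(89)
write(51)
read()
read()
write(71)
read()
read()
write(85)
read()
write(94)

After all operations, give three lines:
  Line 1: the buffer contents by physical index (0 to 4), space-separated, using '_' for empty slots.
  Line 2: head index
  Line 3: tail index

write(75): buf=[75 _ _ _ _], head=0, tail=1, size=1
write(51): buf=[75 51 _ _ _], head=0, tail=2, size=2
read(): buf=[_ 51 _ _ _], head=1, tail=2, size=1
write(89): buf=[_ 51 89 _ _], head=1, tail=3, size=2
write(51): buf=[_ 51 89 51 _], head=1, tail=4, size=3
read(): buf=[_ _ 89 51 _], head=2, tail=4, size=2
read(): buf=[_ _ _ 51 _], head=3, tail=4, size=1
write(71): buf=[_ _ _ 51 71], head=3, tail=0, size=2
read(): buf=[_ _ _ _ 71], head=4, tail=0, size=1
read(): buf=[_ _ _ _ _], head=0, tail=0, size=0
write(85): buf=[85 _ _ _ _], head=0, tail=1, size=1
read(): buf=[_ _ _ _ _], head=1, tail=1, size=0
write(94): buf=[_ 94 _ _ _], head=1, tail=2, size=1

Answer: _ 94 _ _ _
1
2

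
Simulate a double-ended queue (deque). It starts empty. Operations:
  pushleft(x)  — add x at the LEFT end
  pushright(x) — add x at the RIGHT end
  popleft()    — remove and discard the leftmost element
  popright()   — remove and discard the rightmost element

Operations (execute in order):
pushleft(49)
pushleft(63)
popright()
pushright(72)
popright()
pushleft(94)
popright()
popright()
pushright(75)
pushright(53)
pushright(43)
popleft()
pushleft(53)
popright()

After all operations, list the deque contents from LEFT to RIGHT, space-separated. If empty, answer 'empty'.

Answer: 53 53

Derivation:
pushleft(49): [49]
pushleft(63): [63, 49]
popright(): [63]
pushright(72): [63, 72]
popright(): [63]
pushleft(94): [94, 63]
popright(): [94]
popright(): []
pushright(75): [75]
pushright(53): [75, 53]
pushright(43): [75, 53, 43]
popleft(): [53, 43]
pushleft(53): [53, 53, 43]
popright(): [53, 53]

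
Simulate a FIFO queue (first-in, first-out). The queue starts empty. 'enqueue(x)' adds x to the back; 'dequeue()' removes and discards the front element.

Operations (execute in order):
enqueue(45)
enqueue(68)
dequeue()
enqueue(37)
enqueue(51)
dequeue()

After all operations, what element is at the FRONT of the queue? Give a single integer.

Answer: 37

Derivation:
enqueue(45): queue = [45]
enqueue(68): queue = [45, 68]
dequeue(): queue = [68]
enqueue(37): queue = [68, 37]
enqueue(51): queue = [68, 37, 51]
dequeue(): queue = [37, 51]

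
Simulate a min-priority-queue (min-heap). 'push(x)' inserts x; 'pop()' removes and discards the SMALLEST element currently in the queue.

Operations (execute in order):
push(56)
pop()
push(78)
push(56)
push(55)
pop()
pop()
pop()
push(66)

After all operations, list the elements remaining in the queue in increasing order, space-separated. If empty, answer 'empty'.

Answer: 66

Derivation:
push(56): heap contents = [56]
pop() → 56: heap contents = []
push(78): heap contents = [78]
push(56): heap contents = [56, 78]
push(55): heap contents = [55, 56, 78]
pop() → 55: heap contents = [56, 78]
pop() → 56: heap contents = [78]
pop() → 78: heap contents = []
push(66): heap contents = [66]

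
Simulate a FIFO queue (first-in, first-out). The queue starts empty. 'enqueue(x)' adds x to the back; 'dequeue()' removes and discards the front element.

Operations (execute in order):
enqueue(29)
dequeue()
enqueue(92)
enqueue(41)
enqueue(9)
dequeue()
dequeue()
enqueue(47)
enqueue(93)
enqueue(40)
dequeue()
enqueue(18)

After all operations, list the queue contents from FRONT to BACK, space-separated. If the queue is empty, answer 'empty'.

Answer: 47 93 40 18

Derivation:
enqueue(29): [29]
dequeue(): []
enqueue(92): [92]
enqueue(41): [92, 41]
enqueue(9): [92, 41, 9]
dequeue(): [41, 9]
dequeue(): [9]
enqueue(47): [9, 47]
enqueue(93): [9, 47, 93]
enqueue(40): [9, 47, 93, 40]
dequeue(): [47, 93, 40]
enqueue(18): [47, 93, 40, 18]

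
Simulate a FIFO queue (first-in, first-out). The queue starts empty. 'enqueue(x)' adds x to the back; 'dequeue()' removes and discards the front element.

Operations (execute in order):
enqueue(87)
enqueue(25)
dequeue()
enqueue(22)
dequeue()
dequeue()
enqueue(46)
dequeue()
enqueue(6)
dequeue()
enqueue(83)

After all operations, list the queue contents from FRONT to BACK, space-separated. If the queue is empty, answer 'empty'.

enqueue(87): [87]
enqueue(25): [87, 25]
dequeue(): [25]
enqueue(22): [25, 22]
dequeue(): [22]
dequeue(): []
enqueue(46): [46]
dequeue(): []
enqueue(6): [6]
dequeue(): []
enqueue(83): [83]

Answer: 83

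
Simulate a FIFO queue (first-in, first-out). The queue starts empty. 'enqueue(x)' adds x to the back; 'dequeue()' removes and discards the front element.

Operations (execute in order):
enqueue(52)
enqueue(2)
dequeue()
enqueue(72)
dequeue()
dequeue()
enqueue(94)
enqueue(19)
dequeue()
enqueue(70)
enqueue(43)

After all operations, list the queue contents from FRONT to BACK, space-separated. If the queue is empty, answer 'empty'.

enqueue(52): [52]
enqueue(2): [52, 2]
dequeue(): [2]
enqueue(72): [2, 72]
dequeue(): [72]
dequeue(): []
enqueue(94): [94]
enqueue(19): [94, 19]
dequeue(): [19]
enqueue(70): [19, 70]
enqueue(43): [19, 70, 43]

Answer: 19 70 43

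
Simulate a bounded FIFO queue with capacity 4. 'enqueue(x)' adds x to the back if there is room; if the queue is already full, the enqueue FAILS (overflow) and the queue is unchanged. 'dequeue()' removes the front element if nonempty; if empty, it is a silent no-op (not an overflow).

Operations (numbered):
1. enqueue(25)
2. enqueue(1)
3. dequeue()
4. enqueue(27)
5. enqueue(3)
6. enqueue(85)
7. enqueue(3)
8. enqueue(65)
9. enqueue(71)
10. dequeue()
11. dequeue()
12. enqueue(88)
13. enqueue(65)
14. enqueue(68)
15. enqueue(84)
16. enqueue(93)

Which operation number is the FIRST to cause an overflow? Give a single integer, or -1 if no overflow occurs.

Answer: 7

Derivation:
1. enqueue(25): size=1
2. enqueue(1): size=2
3. dequeue(): size=1
4. enqueue(27): size=2
5. enqueue(3): size=3
6. enqueue(85): size=4
7. enqueue(3): size=4=cap → OVERFLOW (fail)
8. enqueue(65): size=4=cap → OVERFLOW (fail)
9. enqueue(71): size=4=cap → OVERFLOW (fail)
10. dequeue(): size=3
11. dequeue(): size=2
12. enqueue(88): size=3
13. enqueue(65): size=4
14. enqueue(68): size=4=cap → OVERFLOW (fail)
15. enqueue(84): size=4=cap → OVERFLOW (fail)
16. enqueue(93): size=4=cap → OVERFLOW (fail)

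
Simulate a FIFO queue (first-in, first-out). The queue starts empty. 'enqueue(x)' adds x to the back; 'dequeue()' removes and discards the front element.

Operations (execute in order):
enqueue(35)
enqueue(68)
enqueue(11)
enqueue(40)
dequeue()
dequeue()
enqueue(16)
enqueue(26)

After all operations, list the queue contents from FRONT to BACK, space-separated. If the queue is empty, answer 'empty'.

Answer: 11 40 16 26

Derivation:
enqueue(35): [35]
enqueue(68): [35, 68]
enqueue(11): [35, 68, 11]
enqueue(40): [35, 68, 11, 40]
dequeue(): [68, 11, 40]
dequeue(): [11, 40]
enqueue(16): [11, 40, 16]
enqueue(26): [11, 40, 16, 26]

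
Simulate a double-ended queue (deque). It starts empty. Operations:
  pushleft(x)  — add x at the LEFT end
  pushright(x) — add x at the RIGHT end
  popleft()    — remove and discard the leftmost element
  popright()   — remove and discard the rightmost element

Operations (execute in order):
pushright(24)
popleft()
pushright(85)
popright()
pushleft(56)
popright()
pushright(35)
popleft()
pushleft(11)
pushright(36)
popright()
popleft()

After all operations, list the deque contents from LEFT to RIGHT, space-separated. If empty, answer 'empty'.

Answer: empty

Derivation:
pushright(24): [24]
popleft(): []
pushright(85): [85]
popright(): []
pushleft(56): [56]
popright(): []
pushright(35): [35]
popleft(): []
pushleft(11): [11]
pushright(36): [11, 36]
popright(): [11]
popleft(): []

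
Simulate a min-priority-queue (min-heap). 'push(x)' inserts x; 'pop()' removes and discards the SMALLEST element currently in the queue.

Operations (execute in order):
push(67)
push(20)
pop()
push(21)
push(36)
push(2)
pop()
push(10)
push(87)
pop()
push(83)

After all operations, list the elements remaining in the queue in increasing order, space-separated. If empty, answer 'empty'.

push(67): heap contents = [67]
push(20): heap contents = [20, 67]
pop() → 20: heap contents = [67]
push(21): heap contents = [21, 67]
push(36): heap contents = [21, 36, 67]
push(2): heap contents = [2, 21, 36, 67]
pop() → 2: heap contents = [21, 36, 67]
push(10): heap contents = [10, 21, 36, 67]
push(87): heap contents = [10, 21, 36, 67, 87]
pop() → 10: heap contents = [21, 36, 67, 87]
push(83): heap contents = [21, 36, 67, 83, 87]

Answer: 21 36 67 83 87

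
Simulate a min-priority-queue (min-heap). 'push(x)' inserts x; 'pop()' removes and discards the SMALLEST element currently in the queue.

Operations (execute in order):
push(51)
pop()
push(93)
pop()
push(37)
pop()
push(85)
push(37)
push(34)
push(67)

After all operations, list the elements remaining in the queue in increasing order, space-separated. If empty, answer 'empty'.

push(51): heap contents = [51]
pop() → 51: heap contents = []
push(93): heap contents = [93]
pop() → 93: heap contents = []
push(37): heap contents = [37]
pop() → 37: heap contents = []
push(85): heap contents = [85]
push(37): heap contents = [37, 85]
push(34): heap contents = [34, 37, 85]
push(67): heap contents = [34, 37, 67, 85]

Answer: 34 37 67 85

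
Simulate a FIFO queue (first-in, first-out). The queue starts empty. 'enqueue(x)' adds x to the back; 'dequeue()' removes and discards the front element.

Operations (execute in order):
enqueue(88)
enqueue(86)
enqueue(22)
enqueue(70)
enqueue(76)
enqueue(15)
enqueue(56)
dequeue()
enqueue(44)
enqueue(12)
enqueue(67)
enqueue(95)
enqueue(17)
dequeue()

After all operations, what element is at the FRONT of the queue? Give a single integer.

enqueue(88): queue = [88]
enqueue(86): queue = [88, 86]
enqueue(22): queue = [88, 86, 22]
enqueue(70): queue = [88, 86, 22, 70]
enqueue(76): queue = [88, 86, 22, 70, 76]
enqueue(15): queue = [88, 86, 22, 70, 76, 15]
enqueue(56): queue = [88, 86, 22, 70, 76, 15, 56]
dequeue(): queue = [86, 22, 70, 76, 15, 56]
enqueue(44): queue = [86, 22, 70, 76, 15, 56, 44]
enqueue(12): queue = [86, 22, 70, 76, 15, 56, 44, 12]
enqueue(67): queue = [86, 22, 70, 76, 15, 56, 44, 12, 67]
enqueue(95): queue = [86, 22, 70, 76, 15, 56, 44, 12, 67, 95]
enqueue(17): queue = [86, 22, 70, 76, 15, 56, 44, 12, 67, 95, 17]
dequeue(): queue = [22, 70, 76, 15, 56, 44, 12, 67, 95, 17]

Answer: 22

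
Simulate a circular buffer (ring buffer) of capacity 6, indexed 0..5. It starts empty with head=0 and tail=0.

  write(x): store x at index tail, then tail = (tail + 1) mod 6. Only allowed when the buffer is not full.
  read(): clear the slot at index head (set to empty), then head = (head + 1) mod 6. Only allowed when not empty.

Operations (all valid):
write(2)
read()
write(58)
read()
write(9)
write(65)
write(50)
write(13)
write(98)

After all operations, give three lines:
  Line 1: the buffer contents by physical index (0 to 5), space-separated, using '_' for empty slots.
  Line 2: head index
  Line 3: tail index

write(2): buf=[2 _ _ _ _ _], head=0, tail=1, size=1
read(): buf=[_ _ _ _ _ _], head=1, tail=1, size=0
write(58): buf=[_ 58 _ _ _ _], head=1, tail=2, size=1
read(): buf=[_ _ _ _ _ _], head=2, tail=2, size=0
write(9): buf=[_ _ 9 _ _ _], head=2, tail=3, size=1
write(65): buf=[_ _ 9 65 _ _], head=2, tail=4, size=2
write(50): buf=[_ _ 9 65 50 _], head=2, tail=5, size=3
write(13): buf=[_ _ 9 65 50 13], head=2, tail=0, size=4
write(98): buf=[98 _ 9 65 50 13], head=2, tail=1, size=5

Answer: 98 _ 9 65 50 13
2
1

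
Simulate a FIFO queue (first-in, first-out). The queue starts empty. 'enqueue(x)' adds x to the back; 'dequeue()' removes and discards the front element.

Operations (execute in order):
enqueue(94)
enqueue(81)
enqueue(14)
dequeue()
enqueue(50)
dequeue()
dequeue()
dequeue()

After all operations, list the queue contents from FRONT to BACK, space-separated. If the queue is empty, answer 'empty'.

enqueue(94): [94]
enqueue(81): [94, 81]
enqueue(14): [94, 81, 14]
dequeue(): [81, 14]
enqueue(50): [81, 14, 50]
dequeue(): [14, 50]
dequeue(): [50]
dequeue(): []

Answer: empty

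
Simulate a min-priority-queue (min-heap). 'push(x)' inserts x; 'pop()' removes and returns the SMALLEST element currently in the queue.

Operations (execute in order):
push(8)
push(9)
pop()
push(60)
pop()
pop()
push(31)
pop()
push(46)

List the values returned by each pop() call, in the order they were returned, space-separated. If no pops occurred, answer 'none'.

Answer: 8 9 60 31

Derivation:
push(8): heap contents = [8]
push(9): heap contents = [8, 9]
pop() → 8: heap contents = [9]
push(60): heap contents = [9, 60]
pop() → 9: heap contents = [60]
pop() → 60: heap contents = []
push(31): heap contents = [31]
pop() → 31: heap contents = []
push(46): heap contents = [46]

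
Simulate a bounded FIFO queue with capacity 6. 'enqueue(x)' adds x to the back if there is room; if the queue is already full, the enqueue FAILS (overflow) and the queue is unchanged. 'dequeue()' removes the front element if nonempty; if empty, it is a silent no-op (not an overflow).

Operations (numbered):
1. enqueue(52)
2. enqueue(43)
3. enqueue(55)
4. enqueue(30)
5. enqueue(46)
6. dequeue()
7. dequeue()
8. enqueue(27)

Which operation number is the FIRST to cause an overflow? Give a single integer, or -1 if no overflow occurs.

1. enqueue(52): size=1
2. enqueue(43): size=2
3. enqueue(55): size=3
4. enqueue(30): size=4
5. enqueue(46): size=5
6. dequeue(): size=4
7. dequeue(): size=3
8. enqueue(27): size=4

Answer: -1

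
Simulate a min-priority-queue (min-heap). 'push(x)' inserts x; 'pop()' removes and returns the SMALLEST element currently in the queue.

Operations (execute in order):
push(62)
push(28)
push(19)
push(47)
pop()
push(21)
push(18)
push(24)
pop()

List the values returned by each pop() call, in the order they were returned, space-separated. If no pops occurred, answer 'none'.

Answer: 19 18

Derivation:
push(62): heap contents = [62]
push(28): heap contents = [28, 62]
push(19): heap contents = [19, 28, 62]
push(47): heap contents = [19, 28, 47, 62]
pop() → 19: heap contents = [28, 47, 62]
push(21): heap contents = [21, 28, 47, 62]
push(18): heap contents = [18, 21, 28, 47, 62]
push(24): heap contents = [18, 21, 24, 28, 47, 62]
pop() → 18: heap contents = [21, 24, 28, 47, 62]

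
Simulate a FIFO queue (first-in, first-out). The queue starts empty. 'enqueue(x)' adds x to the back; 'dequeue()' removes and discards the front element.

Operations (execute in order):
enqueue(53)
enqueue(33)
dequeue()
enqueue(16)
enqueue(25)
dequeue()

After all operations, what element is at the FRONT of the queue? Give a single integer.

Answer: 16

Derivation:
enqueue(53): queue = [53]
enqueue(33): queue = [53, 33]
dequeue(): queue = [33]
enqueue(16): queue = [33, 16]
enqueue(25): queue = [33, 16, 25]
dequeue(): queue = [16, 25]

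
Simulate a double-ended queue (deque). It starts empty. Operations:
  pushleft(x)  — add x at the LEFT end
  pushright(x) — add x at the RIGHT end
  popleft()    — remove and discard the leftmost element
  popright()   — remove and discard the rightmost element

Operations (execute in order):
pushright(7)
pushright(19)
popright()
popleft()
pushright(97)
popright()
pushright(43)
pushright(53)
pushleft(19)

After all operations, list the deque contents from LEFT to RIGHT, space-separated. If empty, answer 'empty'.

pushright(7): [7]
pushright(19): [7, 19]
popright(): [7]
popleft(): []
pushright(97): [97]
popright(): []
pushright(43): [43]
pushright(53): [43, 53]
pushleft(19): [19, 43, 53]

Answer: 19 43 53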